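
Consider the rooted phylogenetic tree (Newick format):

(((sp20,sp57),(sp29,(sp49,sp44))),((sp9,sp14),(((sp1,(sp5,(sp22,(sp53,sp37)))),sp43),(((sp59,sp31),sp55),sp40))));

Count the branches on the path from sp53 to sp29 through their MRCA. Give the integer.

11

The MRCA of sp53 and sp29 is the root of the tree.
From sp53 up to that node: 8 branches. From sp29 up to the same node: 3 branches. Total: 8 + 3 = 11.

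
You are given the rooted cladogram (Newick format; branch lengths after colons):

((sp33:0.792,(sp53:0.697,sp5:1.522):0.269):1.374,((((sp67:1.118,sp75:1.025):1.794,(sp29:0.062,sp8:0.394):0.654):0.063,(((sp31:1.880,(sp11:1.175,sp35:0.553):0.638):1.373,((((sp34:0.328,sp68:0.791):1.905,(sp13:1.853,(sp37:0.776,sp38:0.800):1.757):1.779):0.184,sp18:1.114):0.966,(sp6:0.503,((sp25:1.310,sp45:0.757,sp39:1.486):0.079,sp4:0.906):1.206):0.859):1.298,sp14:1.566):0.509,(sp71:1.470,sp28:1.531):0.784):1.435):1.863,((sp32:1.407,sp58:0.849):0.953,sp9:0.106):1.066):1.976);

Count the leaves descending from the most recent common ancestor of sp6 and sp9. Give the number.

24

The MRCA of sp6 and sp9 is the node subtending ((((sp67,sp75),(sp29,sp8)),(((sp31,(sp11,sp35)),((((sp34,sp68),(sp13,(sp37,sp38))),sp18),(sp6,((sp25,sp45,sp39),sp4))),sp14),(sp71,sp28))),((sp32,sp58),sp9)).
That clade contains 24 terminal taxa: sp11, sp13, sp14, sp18, sp25, sp28, sp29, sp31, sp32, sp34, sp35, sp37, sp38, sp39, sp4, sp45, sp58, sp6, sp67, sp68, sp71, sp75, sp8, sp9.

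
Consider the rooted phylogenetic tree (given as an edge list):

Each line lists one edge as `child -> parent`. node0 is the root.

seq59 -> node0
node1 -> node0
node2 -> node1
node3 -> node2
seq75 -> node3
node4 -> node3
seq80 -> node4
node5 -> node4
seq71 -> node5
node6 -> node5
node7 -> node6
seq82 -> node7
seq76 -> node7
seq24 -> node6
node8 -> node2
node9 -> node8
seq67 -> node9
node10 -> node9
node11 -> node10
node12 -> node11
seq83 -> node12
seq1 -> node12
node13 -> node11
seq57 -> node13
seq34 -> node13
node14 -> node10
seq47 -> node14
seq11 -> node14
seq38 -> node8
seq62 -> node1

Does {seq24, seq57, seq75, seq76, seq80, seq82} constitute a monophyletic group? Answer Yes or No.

No

The MRCA of the listed taxa subtends ((seq75,(seq80,(seq71,((seq82,seq76),seq24)))),((seq67,(((seq83,seq1),(seq57,seq34)),(seq47,seq11))),seq38)).
That clade also contains seq1, seq11, seq34, seq38, seq47, seq67, seq71, seq83, which are not in the proposed group, so the group is not monophyletic.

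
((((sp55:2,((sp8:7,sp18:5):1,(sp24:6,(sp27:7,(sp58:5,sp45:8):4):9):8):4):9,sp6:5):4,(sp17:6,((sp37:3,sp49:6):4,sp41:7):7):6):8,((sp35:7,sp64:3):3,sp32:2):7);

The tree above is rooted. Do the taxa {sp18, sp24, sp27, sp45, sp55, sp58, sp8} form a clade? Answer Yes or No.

The most recent common ancestor of these taxa subtends (sp55,((sp8,sp18),(sp24,(sp27,(sp58,sp45))))).
That clade has exactly 7 tips — every listed taxon and nothing else — so the group is monophyletic.

Yes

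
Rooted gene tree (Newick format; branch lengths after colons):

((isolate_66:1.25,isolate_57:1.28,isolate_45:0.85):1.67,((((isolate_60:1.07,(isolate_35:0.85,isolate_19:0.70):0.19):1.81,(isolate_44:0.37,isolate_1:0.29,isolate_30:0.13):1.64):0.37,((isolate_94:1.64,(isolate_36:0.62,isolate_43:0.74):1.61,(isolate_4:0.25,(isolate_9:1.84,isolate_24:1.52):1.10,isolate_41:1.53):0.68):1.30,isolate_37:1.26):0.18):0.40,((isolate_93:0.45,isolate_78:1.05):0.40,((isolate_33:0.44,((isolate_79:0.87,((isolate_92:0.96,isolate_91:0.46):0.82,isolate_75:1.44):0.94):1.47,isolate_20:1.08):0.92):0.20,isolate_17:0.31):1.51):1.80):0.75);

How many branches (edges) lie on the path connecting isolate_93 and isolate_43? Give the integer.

8

The MRCA of isolate_93 and isolate_43 is the node subtending ((((isolate_60,(isolate_35,isolate_19)),(isolate_44,isolate_1,isolate_30)),((isolate_94,(isolate_36,isolate_43),(isolate_4,(isolate_9,isolate_24),isolate_41)),isolate_37)),((isolate_93,isolate_78),((isolate_33,((isolate_79,((isolate_92,isolate_91),isolate_75)),isolate_20)),isolate_17))).
From isolate_93 up to that node: 3 branches. From isolate_43 up to the same node: 5 branches. Total: 3 + 5 = 8.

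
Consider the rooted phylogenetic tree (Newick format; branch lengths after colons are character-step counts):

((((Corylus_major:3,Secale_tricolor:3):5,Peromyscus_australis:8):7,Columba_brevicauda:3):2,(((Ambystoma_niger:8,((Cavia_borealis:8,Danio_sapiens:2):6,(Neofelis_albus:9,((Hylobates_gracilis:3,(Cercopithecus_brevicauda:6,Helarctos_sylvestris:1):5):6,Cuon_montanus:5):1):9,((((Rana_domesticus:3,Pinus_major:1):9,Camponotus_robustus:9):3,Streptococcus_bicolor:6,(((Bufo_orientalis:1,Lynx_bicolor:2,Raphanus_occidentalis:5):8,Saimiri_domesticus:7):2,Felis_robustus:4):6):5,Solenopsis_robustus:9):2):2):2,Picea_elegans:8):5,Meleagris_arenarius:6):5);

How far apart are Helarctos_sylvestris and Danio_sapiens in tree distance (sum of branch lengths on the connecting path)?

The path runs Helarctos_sylvestris → … → MRCA → … → Danio_sapiens; the MRCA is the node subtending ((Cavia_borealis,Danio_sapiens),(Neofelis_albus,((Hylobates_gracilis,(Cercopithecus_brevicauda,Helarctos_sylvestris)),Cuon_montanus)),((((Rana_domesticus,Pinus_major),Camponotus_robustus),Streptococcus_bicolor,(((Bufo_orientalis,Lynx_bicolor,Raphanus_occidentalis),Saimiri_domesticus),Felis_robustus)),Solenopsis_robustus)).
Branch lengths along that path: 1 + 5 + 6 + 1 + 9 + 6 + 2 = 30.

30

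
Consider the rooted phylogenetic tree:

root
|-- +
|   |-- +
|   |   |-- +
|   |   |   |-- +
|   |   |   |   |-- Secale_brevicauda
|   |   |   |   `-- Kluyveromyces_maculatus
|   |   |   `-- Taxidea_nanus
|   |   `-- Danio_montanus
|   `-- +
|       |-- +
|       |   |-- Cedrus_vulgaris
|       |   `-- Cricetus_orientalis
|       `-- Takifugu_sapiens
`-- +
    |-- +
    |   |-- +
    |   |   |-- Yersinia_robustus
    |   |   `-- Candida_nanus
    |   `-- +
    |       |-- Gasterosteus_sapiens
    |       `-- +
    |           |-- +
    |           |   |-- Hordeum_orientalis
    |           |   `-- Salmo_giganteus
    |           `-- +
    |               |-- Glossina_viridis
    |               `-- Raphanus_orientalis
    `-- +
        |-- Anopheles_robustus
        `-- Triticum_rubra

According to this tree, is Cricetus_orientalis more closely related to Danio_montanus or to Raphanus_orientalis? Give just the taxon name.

The MRCA of Cricetus_orientalis and Danio_montanus subtends ((((Secale_brevicauda,Kluyveromyces_maculatus),Taxidea_nanus),Danio_montanus),((Cedrus_vulgaris,Cricetus_orientalis),Takifugu_sapiens)) (7 taxa).
The MRCA of Cricetus_orientalis and Raphanus_orientalis is the root, subtending the entire tree (16 taxa).
The first is nested inside the second, so Cricetus_orientalis shares a more recent common ancestor with Danio_montanus.

Danio_montanus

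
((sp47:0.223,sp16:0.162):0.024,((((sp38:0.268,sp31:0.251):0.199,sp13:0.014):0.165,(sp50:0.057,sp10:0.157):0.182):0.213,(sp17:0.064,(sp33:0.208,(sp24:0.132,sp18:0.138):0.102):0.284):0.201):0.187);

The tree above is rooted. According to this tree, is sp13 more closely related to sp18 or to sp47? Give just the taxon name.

The MRCA of sp13 and sp18 subtends ((((sp38,sp31),sp13),(sp50,sp10)),(sp17,(sp33,(sp24,sp18)))) (9 taxa).
The MRCA of sp13 and sp47 is the root, subtending the entire tree (11 taxa).
The first is nested inside the second, so sp13 shares a more recent common ancestor with sp18.

sp18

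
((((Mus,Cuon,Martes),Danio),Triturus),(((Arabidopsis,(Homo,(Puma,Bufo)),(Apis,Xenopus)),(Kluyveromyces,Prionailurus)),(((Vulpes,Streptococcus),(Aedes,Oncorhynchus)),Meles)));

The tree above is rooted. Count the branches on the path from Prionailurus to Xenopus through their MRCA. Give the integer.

5

The MRCA of Prionailurus and Xenopus is the node subtending ((Arabidopsis,(Homo,(Puma,Bufo)),(Apis,Xenopus)),(Kluyveromyces,Prionailurus)).
From Prionailurus up to that node: 2 branches. From Xenopus up to the same node: 3 branches. Total: 2 + 3 = 5.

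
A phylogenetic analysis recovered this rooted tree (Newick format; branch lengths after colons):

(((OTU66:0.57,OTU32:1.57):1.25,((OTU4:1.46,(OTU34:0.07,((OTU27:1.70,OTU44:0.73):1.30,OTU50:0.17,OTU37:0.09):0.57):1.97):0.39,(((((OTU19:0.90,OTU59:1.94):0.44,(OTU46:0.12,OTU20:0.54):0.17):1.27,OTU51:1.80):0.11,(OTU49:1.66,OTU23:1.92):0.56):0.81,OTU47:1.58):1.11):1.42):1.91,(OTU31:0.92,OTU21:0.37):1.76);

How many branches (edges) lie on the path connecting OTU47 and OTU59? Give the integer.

6

The MRCA of OTU47 and OTU59 is the node subtending (((((OTU19,OTU59),(OTU46,OTU20)),OTU51),(OTU49,OTU23)),OTU47).
From OTU47 up to that node: 1 branch. From OTU59 up to the same node: 5 branches. Total: 1 + 5 = 6.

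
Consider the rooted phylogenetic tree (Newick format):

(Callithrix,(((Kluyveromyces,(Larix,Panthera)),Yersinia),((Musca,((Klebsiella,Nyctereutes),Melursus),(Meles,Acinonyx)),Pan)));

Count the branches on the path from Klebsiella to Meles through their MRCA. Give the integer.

5

The MRCA of Klebsiella and Meles is the node subtending (Musca,((Klebsiella,Nyctereutes),Melursus),(Meles,Acinonyx)).
From Klebsiella up to that node: 3 branches. From Meles up to the same node: 2 branches. Total: 3 + 2 = 5.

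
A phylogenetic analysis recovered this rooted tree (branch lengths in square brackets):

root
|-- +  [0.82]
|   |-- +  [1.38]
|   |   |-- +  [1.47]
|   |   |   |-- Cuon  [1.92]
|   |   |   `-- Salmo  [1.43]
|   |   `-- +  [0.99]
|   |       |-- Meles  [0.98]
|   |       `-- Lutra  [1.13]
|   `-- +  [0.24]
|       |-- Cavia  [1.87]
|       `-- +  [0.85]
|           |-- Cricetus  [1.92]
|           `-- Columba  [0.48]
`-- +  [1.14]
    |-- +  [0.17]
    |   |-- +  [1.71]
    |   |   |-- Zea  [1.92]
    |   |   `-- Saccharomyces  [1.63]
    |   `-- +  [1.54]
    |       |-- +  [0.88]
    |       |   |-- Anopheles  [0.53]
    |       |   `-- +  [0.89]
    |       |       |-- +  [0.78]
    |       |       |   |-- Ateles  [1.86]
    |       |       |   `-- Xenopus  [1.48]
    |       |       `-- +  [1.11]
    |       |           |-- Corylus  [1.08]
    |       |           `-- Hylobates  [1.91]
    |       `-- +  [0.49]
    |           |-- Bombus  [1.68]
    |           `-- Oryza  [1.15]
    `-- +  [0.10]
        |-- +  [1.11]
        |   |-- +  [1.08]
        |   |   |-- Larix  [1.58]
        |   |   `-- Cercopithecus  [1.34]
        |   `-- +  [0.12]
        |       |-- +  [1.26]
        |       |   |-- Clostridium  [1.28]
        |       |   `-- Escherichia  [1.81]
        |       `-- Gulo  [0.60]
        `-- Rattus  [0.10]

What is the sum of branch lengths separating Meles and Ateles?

11.43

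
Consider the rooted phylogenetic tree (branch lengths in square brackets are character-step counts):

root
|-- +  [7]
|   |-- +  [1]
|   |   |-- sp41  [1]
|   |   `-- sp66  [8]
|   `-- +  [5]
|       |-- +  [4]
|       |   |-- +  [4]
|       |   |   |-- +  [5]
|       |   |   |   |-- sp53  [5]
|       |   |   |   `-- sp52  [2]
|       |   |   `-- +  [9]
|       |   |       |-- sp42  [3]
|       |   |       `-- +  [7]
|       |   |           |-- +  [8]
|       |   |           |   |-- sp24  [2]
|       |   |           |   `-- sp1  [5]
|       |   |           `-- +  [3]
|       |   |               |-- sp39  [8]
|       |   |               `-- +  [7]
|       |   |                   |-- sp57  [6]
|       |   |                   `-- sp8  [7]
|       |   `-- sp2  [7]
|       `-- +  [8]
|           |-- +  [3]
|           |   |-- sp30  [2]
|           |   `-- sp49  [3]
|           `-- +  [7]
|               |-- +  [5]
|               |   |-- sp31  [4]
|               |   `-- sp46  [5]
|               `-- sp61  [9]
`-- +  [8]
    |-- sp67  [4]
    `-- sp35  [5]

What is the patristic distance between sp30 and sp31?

The path runs sp30 → … → MRCA → … → sp31; the MRCA is the node subtending ((sp30,sp49),((sp31,sp46),sp61)).
Branch lengths along that path: 2 + 3 + 7 + 5 + 4 = 21.

21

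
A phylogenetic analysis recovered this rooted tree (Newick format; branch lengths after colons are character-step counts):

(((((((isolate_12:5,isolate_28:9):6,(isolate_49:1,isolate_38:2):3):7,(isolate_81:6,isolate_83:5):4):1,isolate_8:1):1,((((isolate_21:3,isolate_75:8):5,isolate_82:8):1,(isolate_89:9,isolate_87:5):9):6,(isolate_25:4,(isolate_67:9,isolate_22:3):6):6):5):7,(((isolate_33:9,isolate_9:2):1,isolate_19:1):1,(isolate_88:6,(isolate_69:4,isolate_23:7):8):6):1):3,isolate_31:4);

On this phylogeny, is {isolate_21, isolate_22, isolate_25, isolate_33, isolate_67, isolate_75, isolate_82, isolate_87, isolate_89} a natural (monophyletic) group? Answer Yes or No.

No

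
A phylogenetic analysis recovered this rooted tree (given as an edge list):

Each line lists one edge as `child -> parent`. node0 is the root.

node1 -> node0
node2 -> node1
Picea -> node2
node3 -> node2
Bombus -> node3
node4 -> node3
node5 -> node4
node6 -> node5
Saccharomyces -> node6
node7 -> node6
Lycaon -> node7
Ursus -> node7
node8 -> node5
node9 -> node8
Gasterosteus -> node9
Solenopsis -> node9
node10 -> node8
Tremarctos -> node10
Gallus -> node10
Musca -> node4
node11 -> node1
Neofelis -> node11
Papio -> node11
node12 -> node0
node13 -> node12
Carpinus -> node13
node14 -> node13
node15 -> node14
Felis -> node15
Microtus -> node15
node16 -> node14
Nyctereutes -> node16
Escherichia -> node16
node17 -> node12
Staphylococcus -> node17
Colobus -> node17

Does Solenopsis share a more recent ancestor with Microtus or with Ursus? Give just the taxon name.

Ursus

The MRCA of Solenopsis and Ursus subtends ((Saccharomyces,(Lycaon,Ursus)),((Gasterosteus,Solenopsis),(Tremarctos,Gallus))) (7 taxa).
The MRCA of Solenopsis and Microtus is the root, subtending the entire tree (19 taxa).
The first is nested inside the second, so Solenopsis shares a more recent common ancestor with Ursus.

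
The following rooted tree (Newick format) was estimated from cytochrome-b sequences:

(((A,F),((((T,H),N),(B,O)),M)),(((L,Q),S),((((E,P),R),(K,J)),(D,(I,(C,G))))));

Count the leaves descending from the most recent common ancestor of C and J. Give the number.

The MRCA of C and J is the node subtending ((((E,P),R),(K,J)),(D,(I,(C,G)))).
That clade contains 9 terminal taxa: C, D, E, G, I, J, K, P, R.

9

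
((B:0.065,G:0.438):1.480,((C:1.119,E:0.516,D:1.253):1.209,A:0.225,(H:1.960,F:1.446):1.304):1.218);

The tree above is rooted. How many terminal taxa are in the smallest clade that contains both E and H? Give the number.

The MRCA of E and H is the node subtending ((C,E,D),A,(H,F)).
That clade contains 6 terminal taxa: A, C, D, E, F, H.

6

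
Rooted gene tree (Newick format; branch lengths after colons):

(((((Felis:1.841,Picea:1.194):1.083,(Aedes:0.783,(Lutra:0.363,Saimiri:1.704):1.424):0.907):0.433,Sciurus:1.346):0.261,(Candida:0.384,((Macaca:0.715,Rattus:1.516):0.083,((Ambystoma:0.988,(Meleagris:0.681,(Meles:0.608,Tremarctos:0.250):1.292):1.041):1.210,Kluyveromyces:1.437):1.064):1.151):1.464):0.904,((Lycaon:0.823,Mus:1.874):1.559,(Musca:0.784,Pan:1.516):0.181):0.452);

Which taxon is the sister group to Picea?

Felis

Picea attaches to the tree at the node subtending (Felis,Picea).
The other lineage descending from that same node — the sister group — is the single tip Felis.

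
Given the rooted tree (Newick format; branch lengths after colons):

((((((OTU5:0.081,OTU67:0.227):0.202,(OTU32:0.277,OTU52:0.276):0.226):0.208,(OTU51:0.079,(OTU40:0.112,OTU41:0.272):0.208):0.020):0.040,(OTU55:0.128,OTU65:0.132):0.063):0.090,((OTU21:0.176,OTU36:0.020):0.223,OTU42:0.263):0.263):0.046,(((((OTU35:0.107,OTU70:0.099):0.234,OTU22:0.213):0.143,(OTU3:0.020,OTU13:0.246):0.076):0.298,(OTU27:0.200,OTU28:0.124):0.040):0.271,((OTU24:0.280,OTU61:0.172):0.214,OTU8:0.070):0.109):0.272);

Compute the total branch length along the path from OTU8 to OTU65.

0.782

The path runs OTU8 → … → MRCA → … → OTU65; the MRCA is the root of the tree.
Branch lengths along that path: 0.070 + 0.109 + 0.272 + 0.046 + 0.090 + 0.063 + 0.132 = 0.782.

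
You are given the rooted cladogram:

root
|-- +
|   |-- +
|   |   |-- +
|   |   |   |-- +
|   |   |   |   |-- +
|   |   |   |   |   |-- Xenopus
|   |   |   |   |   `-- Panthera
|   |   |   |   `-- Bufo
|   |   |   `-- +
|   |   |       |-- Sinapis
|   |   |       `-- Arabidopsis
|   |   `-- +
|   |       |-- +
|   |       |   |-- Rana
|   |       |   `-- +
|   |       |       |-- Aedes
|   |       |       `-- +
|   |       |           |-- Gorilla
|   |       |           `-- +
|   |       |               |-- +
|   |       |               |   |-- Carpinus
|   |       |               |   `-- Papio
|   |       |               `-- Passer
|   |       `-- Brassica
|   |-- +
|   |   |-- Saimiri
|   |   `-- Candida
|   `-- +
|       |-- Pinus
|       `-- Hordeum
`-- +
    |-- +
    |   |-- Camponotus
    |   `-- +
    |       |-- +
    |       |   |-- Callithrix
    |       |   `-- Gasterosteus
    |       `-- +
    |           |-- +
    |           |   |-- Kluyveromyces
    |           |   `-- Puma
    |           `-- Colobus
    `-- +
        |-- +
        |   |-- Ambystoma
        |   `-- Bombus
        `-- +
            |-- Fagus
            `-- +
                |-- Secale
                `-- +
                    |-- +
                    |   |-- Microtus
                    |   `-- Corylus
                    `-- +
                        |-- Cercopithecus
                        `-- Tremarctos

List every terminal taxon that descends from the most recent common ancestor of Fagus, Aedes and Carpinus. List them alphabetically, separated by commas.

Aedes, Ambystoma, Arabidopsis, Bombus, Brassica, Bufo, Callithrix, Camponotus, Candida, Carpinus, Cercopithecus, Colobus, Corylus, Fagus, Gasterosteus, Gorilla, Hordeum, Kluyveromyces, Microtus, Panthera, Papio, Passer, Pinus, Puma, Rana, Saimiri, Secale, Sinapis, Tremarctos, Xenopus

Tracing Fagus: it sits inside (Fagus,(Secale,((Microtus,Corylus),(Cercopithecus,Tremarctos)))).
Tracing Aedes: it sits inside (Aedes,(Gorilla,((Carpinus,Papio),Passer))).
Tracing Carpinus: it sits inside (Carpinus,Papio).
The smallest clade enclosing all 3 is the whole tree (their MRCA is the root), so the answer is all 30 tips in alphabetical order.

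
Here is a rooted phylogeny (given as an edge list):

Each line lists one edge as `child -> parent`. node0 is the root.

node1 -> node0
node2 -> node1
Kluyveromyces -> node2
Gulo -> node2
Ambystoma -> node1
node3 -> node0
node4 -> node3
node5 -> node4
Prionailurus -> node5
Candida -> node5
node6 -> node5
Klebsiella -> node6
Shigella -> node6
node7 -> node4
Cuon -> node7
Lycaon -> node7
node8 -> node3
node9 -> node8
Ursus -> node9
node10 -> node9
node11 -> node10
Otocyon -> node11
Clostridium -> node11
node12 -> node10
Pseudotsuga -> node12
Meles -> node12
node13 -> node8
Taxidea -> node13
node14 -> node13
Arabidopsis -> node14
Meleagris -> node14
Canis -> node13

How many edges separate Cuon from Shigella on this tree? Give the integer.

5

The MRCA of Cuon and Shigella is the node subtending ((Prionailurus,Candida,(Klebsiella,Shigella)),(Cuon,Lycaon)).
From Cuon up to that node: 2 branches. From Shigella up to the same node: 3 branches. Total: 2 + 3 = 5.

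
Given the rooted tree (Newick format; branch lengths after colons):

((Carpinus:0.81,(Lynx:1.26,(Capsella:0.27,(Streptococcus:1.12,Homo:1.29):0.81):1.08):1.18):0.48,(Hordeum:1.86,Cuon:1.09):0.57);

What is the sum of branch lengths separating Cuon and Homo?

The path runs Cuon → … → MRCA → … → Homo; the MRCA is the root of the tree.
Branch lengths along that path: 1.09 + 0.57 + 0.48 + 1.18 + 1.08 + 0.81 + 1.29 = 6.50.

6.50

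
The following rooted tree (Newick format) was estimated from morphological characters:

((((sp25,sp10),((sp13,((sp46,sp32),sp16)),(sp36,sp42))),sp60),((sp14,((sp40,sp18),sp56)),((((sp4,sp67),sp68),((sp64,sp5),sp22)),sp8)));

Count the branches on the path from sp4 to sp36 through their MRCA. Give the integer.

11

The MRCA of sp4 and sp36 is the root of the tree.
From sp4 up to that node: 6 branches. From sp36 up to the same node: 5 branches. Total: 6 + 5 = 11.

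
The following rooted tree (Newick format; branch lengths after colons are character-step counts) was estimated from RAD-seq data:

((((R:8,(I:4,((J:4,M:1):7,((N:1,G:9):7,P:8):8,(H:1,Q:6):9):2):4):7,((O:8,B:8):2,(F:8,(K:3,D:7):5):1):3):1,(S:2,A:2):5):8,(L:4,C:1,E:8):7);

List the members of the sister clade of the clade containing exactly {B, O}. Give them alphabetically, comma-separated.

D, F, K

The clade containing exactly {B, O} attaches to the tree at the node subtending ((O,B),(F,(K,D))).
The other lineage descending from that same node — the sister group — is (F,(K,D)); its 3 tips in alphabetical order are the answer.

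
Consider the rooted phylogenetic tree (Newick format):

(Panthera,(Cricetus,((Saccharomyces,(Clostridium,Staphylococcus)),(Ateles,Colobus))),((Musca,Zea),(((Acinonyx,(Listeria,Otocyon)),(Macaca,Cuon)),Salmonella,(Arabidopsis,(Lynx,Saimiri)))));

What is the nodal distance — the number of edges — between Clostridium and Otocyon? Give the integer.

11

The MRCA of Clostridium and Otocyon is the root of the tree.
From Clostridium up to that node: 5 branches. From Otocyon up to the same node: 6 branches. Total: 5 + 6 = 11.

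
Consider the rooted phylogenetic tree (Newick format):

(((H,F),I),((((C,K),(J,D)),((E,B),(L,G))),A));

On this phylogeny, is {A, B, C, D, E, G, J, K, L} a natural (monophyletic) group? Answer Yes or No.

Yes

The most recent common ancestor of these taxa subtends ((((C,K),(J,D)),((E,B),(L,G))),A).
That clade has exactly 9 tips — every listed taxon and nothing else — so the group is monophyletic.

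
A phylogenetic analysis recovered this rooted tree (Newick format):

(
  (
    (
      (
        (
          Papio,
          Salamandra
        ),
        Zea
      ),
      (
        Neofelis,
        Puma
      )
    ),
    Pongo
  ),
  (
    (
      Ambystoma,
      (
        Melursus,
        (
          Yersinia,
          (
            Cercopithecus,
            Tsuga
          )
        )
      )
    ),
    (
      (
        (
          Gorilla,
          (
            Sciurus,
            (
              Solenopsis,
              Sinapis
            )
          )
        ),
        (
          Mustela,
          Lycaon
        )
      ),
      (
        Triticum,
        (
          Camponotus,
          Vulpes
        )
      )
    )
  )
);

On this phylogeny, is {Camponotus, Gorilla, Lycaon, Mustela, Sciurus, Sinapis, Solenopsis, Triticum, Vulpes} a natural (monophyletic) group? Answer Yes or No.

Yes

The most recent common ancestor of these taxa subtends (((Gorilla,(Sciurus,(Solenopsis,Sinapis))),(Mustela,Lycaon)),(Triticum,(Camponotus,Vulpes))).
That clade has exactly 9 tips — every listed taxon and nothing else — so the group is monophyletic.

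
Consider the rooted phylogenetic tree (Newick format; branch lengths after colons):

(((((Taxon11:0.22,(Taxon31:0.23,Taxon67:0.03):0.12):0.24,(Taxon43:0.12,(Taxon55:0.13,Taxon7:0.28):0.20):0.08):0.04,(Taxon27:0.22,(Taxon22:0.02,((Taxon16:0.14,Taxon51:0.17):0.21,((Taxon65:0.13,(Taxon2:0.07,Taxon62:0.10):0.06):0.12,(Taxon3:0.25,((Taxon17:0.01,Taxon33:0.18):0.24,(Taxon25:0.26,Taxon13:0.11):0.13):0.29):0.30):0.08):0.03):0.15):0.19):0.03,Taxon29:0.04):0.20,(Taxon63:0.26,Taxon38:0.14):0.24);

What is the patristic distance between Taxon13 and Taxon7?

1.88

The path runs Taxon13 → … → MRCA → … → Taxon7; the MRCA is the node subtending (((Taxon11,(Taxon31,Taxon67)),(Taxon43,(Taxon55,Taxon7))),(Taxon27,(Taxon22,((Taxon16,Taxon51),((Taxon65,(Taxon2,Taxon62)),(Taxon3,((Taxon17,Taxon33),(Taxon25,Taxon13)))))))).
Branch lengths along that path: 0.11 + 0.13 + 0.29 + 0.30 + 0.08 + 0.03 + 0.15 + 0.19 + 0.04 + 0.08 + 0.20 + 0.28 = 1.88.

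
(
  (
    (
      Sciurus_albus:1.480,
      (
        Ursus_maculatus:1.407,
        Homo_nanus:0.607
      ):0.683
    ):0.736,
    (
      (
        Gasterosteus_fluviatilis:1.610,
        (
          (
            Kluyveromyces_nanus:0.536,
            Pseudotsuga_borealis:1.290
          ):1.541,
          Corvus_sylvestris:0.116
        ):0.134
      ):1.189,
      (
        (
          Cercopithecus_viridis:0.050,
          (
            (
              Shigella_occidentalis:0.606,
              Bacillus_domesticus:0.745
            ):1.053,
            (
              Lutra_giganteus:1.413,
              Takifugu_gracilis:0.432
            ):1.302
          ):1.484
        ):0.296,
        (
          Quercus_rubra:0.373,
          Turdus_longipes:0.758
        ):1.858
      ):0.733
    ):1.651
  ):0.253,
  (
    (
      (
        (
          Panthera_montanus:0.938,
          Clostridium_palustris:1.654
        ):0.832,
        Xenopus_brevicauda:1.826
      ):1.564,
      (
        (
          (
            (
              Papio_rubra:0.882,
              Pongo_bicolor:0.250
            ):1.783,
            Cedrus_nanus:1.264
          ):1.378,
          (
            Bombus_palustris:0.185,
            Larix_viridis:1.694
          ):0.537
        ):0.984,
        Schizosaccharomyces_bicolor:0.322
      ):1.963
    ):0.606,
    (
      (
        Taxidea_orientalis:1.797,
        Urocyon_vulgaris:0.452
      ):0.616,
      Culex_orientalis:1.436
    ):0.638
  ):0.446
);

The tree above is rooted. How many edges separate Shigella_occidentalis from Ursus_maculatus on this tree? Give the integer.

The MRCA of Shigella_occidentalis and Ursus_maculatus is the node subtending ((Sciurus_albus,(Ursus_maculatus,Homo_nanus)),((Gasterosteus_fluviatilis,((Kluyveromyces_nanus,Pseudotsuga_borealis),Corvus_sylvestris)),((Cercopithecus_viridis,((Shigella_occidentalis,Bacillus_domesticus),(Lutra_giganteus,Takifugu_gracilis))),(Quercus_rubra,Turdus_longipes)))).
From Shigella_occidentalis up to that node: 6 branches. From Ursus_maculatus up to the same node: 3 branches. Total: 6 + 3 = 9.

9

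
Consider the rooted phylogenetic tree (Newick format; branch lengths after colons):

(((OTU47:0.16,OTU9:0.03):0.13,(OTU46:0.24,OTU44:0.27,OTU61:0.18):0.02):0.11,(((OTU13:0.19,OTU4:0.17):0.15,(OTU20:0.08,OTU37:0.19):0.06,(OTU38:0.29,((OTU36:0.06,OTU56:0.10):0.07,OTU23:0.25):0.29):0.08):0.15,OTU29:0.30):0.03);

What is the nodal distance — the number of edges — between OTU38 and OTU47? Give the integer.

7

The MRCA of OTU38 and OTU47 is the root of the tree.
From OTU38 up to that node: 4 branches. From OTU47 up to the same node: 3 branches. Total: 4 + 3 = 7.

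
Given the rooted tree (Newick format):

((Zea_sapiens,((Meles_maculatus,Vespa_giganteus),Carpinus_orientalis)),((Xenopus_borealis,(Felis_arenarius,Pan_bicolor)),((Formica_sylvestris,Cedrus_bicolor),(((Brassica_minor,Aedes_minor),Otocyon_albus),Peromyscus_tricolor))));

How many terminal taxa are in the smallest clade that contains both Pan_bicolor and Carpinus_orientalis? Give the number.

The MRCA of Pan_bicolor and Carpinus_orientalis is the root, so the clade is the entire tree.
That clade contains 13 terminal taxa: Aedes_minor, Brassica_minor, Carpinus_orientalis, Cedrus_bicolor, Felis_arenarius, Formica_sylvestris, Meles_maculatus, Otocyon_albus, Pan_bicolor, Peromyscus_tricolor, Vespa_giganteus, Xenopus_borealis, Zea_sapiens.

13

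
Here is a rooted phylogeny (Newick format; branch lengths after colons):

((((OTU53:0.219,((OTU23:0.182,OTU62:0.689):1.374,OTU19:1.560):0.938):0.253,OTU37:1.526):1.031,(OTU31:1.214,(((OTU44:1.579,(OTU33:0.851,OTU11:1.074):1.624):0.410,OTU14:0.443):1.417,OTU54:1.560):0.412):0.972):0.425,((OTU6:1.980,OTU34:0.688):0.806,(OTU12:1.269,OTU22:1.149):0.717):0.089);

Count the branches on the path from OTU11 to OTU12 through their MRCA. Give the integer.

The MRCA of OTU11 and OTU12 is the root of the tree.
From OTU11 up to that node: 7 branches. From OTU12 up to the same node: 3 branches. Total: 7 + 3 = 10.

10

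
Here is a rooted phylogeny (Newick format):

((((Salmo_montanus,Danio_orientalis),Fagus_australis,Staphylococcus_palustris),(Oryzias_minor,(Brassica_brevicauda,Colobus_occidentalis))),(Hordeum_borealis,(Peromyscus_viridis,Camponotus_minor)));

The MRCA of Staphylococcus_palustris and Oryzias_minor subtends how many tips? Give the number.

7

The MRCA of Staphylococcus_palustris and Oryzias_minor is the node subtending (((Salmo_montanus,Danio_orientalis),Fagus_australis,Staphylococcus_palustris),(Oryzias_minor,(Brassica_brevicauda,Colobus_occidentalis))).
That clade contains 7 terminal taxa: Brassica_brevicauda, Colobus_occidentalis, Danio_orientalis, Fagus_australis, Oryzias_minor, Salmo_montanus, Staphylococcus_palustris.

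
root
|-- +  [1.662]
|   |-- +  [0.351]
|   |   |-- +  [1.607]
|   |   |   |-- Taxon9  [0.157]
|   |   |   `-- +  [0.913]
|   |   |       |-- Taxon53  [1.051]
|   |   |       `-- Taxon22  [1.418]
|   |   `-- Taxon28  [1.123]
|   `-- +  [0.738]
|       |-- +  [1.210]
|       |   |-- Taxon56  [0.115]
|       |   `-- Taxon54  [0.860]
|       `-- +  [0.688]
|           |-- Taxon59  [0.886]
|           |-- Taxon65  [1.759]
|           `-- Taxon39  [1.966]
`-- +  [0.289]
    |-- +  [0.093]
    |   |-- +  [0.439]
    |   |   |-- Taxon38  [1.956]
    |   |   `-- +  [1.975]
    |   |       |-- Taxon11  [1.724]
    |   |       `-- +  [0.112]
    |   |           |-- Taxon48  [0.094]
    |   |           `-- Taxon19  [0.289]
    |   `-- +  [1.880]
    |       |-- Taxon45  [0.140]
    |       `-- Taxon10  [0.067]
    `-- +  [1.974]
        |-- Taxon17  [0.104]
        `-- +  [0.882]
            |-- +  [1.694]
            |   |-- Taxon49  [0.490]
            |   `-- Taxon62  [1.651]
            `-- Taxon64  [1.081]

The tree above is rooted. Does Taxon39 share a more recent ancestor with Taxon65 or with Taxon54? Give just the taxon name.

The MRCA of Taxon39 and Taxon65 subtends (Taxon59,Taxon65,Taxon39) (3 taxa).
The MRCA of Taxon39 and Taxon54 subtends ((Taxon56,Taxon54),(Taxon59,Taxon65,Taxon39)) (5 taxa).
The first is nested inside the second, so Taxon39 shares a more recent common ancestor with Taxon65.

Taxon65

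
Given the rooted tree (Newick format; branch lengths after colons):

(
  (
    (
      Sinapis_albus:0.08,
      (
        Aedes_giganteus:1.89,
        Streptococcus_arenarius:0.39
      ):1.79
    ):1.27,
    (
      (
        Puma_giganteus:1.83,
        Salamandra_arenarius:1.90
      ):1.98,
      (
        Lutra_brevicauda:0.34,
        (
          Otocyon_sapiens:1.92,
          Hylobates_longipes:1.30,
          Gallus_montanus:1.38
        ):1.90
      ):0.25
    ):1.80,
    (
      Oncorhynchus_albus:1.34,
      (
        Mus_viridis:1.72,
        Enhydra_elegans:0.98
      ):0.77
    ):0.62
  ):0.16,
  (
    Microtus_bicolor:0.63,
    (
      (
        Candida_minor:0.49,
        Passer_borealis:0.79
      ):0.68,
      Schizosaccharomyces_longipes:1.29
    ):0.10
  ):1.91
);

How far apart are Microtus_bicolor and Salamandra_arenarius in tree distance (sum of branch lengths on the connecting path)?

8.38

The path runs Microtus_bicolor → … → MRCA → … → Salamandra_arenarius; the MRCA is the root of the tree.
Branch lengths along that path: 0.63 + 1.91 + 0.16 + 1.80 + 1.98 + 1.90 = 8.38.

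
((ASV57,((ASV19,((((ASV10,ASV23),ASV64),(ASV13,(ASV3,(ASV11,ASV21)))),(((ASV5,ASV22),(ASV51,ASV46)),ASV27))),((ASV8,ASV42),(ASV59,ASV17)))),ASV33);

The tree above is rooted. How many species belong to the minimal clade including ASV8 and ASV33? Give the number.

The MRCA of ASV8 and ASV33 is the root, so the clade is the entire tree.
That clade contains 19 terminal taxa: ASV10, ASV11, ASV13, ASV17, ASV19, ASV21, ASV22, ASV23, ASV27, ASV3, ASV33, ASV42, ASV46, ASV5, ASV51, ASV57, ASV59, ASV64, ASV8.

19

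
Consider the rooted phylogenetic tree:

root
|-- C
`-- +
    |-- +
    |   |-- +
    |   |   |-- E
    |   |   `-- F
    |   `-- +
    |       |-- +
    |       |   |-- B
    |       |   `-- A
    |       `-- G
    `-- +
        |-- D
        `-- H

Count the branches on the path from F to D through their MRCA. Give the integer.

The MRCA of F and D is the node subtending (((E,F),((B,A),G)),(D,H)).
From F up to that node: 3 branches. From D up to the same node: 2 branches. Total: 3 + 2 = 5.

5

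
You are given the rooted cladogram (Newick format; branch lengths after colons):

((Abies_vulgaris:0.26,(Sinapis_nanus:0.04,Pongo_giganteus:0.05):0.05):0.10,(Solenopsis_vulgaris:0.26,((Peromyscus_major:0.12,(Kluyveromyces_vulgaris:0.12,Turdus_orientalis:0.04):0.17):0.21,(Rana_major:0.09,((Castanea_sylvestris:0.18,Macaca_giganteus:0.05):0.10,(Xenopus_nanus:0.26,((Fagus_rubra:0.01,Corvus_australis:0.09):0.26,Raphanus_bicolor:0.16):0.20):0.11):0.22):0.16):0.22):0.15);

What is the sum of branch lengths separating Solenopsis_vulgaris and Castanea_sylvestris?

1.14

The path runs Solenopsis_vulgaris → … → MRCA → … → Castanea_sylvestris; the MRCA is the node subtending (Solenopsis_vulgaris,((Peromyscus_major,(Kluyveromyces_vulgaris,Turdus_orientalis)),(Rana_major,((Castanea_sylvestris,Macaca_giganteus),(Xenopus_nanus,((Fagus_rubra,Corvus_australis),Raphanus_bicolor)))))).
Branch lengths along that path: 0.26 + 0.22 + 0.16 + 0.22 + 0.10 + 0.18 = 1.14.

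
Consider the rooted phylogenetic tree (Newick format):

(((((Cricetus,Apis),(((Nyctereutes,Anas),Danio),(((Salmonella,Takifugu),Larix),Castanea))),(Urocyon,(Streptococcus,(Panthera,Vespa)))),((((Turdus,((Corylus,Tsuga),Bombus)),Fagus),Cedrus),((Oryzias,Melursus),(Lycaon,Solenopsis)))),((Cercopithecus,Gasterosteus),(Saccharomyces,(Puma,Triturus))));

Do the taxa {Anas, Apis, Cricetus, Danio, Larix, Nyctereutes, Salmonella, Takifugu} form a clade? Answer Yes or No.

No

The MRCA of the listed taxa subtends ((Cricetus,Apis),(((Nyctereutes,Anas),Danio),(((Salmonella,Takifugu),Larix),Castanea))).
That clade also contains Castanea, which is not in the proposed group, so the group is not monophyletic.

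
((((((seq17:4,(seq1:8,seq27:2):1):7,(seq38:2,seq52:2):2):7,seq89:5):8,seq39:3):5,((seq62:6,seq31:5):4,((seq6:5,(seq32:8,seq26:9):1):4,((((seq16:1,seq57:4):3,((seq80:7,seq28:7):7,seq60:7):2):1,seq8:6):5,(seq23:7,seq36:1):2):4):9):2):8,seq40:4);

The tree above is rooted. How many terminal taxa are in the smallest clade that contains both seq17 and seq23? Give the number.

20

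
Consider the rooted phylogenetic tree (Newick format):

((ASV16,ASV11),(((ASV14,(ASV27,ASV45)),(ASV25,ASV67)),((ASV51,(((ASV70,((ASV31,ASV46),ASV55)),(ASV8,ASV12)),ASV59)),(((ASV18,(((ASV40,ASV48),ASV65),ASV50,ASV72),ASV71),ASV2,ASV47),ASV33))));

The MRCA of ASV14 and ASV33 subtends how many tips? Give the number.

23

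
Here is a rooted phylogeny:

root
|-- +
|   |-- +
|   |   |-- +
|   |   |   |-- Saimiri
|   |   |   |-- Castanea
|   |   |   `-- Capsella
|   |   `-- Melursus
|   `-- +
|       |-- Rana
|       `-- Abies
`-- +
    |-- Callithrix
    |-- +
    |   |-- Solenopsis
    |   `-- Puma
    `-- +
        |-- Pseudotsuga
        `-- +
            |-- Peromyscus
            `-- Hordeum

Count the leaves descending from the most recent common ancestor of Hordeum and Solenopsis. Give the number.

6

The MRCA of Hordeum and Solenopsis is the node subtending (Callithrix,(Solenopsis,Puma),(Pseudotsuga,(Peromyscus,Hordeum))).
That clade contains 6 terminal taxa: Callithrix, Hordeum, Peromyscus, Pseudotsuga, Puma, Solenopsis.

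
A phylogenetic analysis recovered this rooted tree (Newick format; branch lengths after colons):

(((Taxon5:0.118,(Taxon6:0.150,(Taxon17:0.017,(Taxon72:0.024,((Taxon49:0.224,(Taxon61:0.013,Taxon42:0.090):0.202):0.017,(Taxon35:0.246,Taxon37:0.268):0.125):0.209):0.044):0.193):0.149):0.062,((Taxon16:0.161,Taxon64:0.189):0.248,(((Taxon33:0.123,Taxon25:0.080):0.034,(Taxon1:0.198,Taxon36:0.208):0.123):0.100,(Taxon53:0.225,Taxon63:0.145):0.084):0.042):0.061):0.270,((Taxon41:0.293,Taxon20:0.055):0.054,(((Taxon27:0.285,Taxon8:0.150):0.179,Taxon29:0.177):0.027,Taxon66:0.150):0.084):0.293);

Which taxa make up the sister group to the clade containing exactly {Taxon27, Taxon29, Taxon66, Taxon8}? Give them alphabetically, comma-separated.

Taxon20, Taxon41

The clade containing exactly {Taxon27, Taxon29, Taxon66, Taxon8} attaches to the tree at the node subtending ((Taxon41,Taxon20),(((Taxon27,Taxon8),Taxon29),Taxon66)).
The other lineage descending from that same node — the sister group — is (Taxon41,Taxon20); its 2 tips in alphabetical order are the answer.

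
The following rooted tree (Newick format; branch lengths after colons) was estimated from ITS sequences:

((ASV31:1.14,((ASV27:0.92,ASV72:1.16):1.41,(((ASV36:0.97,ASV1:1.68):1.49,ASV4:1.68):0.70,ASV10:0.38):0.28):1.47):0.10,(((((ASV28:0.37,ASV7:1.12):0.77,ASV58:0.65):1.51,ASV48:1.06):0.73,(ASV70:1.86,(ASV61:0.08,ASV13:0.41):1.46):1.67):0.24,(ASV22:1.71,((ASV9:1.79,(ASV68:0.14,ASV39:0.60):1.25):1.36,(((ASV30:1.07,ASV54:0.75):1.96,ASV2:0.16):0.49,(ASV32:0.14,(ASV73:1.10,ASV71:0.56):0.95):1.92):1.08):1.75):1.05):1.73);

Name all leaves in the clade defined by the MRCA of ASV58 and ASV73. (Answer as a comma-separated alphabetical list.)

ASV13, ASV2, ASV22, ASV28, ASV30, ASV32, ASV39, ASV48, ASV54, ASV58, ASV61, ASV68, ASV7, ASV70, ASV71, ASV73, ASV9

Tracing ASV58: it sits inside ((ASV28,ASV7),ASV58).
Tracing ASV73: it sits inside (ASV73,ASV71).
The smallest clade enclosing both is (((((ASV28,ASV7),ASV58),ASV48),(ASV70,(ASV61,ASV13))),(ASV22,((ASV9,(ASV68,ASV39)),(((ASV30,ASV54),ASV2),(ASV32,(ASV73,ASV71)))))); the answer is its 17 terminal taxa in alphabetical order.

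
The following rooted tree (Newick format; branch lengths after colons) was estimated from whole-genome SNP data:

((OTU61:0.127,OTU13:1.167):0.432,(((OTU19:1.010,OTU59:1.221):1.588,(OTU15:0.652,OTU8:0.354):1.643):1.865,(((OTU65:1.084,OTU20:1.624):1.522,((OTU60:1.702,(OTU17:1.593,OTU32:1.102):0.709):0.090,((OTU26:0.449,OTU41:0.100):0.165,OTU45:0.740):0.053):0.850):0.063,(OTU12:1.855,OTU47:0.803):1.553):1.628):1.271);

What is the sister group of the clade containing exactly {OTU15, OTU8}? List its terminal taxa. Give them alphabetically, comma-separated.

The clade containing exactly {OTU15, OTU8} attaches to the tree at the node subtending ((OTU19,OTU59),(OTU15,OTU8)).
The other lineage descending from that same node — the sister group — is (OTU19,OTU59); its 2 tips in alphabetical order are the answer.

OTU19, OTU59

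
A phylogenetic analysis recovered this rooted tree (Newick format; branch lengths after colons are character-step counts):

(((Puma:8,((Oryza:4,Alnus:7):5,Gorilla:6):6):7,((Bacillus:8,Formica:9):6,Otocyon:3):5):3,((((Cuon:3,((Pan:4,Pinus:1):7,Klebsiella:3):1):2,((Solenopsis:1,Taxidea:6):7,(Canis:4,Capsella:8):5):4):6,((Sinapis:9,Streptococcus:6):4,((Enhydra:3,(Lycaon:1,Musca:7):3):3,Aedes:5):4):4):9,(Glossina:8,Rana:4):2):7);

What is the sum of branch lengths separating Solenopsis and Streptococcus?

The path runs Solenopsis → … → MRCA → … → Streptococcus; the MRCA is the node subtending (((Cuon,((Pan,Pinus),Klebsiella)),((Solenopsis,Taxidea),(Canis,Capsella))),((Sinapis,Streptococcus),((Enhydra,(Lycaon,Musca)),Aedes))).
Branch lengths along that path: 1 + 7 + 4 + 6 + 4 + 4 + 6 = 32.

32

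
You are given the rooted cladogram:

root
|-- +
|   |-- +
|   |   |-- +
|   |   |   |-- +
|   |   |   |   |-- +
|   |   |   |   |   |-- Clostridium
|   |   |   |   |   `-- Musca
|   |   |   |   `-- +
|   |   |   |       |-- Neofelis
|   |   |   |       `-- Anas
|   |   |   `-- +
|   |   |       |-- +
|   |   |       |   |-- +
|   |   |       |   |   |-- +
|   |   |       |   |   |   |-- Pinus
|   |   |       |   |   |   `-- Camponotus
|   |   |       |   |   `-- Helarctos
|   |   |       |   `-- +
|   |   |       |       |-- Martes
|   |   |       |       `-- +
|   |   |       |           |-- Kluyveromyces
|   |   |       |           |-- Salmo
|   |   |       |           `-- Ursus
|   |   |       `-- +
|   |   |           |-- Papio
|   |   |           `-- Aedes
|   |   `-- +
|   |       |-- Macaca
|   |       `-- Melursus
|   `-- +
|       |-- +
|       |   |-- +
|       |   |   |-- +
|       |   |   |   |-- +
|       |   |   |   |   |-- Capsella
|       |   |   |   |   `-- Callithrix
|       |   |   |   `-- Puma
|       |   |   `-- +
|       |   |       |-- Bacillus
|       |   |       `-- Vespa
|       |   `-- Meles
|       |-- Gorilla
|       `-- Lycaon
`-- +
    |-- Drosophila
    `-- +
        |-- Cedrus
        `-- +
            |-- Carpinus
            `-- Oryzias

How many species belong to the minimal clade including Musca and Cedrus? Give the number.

27

The MRCA of Musca and Cedrus is the root, so the clade is the entire tree.
That clade contains 27 terminal taxa: Aedes, Anas, Bacillus, Callithrix, Camponotus, Capsella, Carpinus, Cedrus, Clostridium, Drosophila, Gorilla, Helarctos, Kluyveromyces, Lycaon, Macaca, Martes, Meles, Melursus, Musca, Neofelis, Oryzias, Papio, Pinus, Puma, Salmo, Ursus, Vespa.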